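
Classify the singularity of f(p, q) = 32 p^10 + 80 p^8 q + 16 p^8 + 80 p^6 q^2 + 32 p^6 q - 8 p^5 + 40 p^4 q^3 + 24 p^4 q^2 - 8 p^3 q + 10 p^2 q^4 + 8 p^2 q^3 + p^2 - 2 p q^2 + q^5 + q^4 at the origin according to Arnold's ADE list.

A_{4}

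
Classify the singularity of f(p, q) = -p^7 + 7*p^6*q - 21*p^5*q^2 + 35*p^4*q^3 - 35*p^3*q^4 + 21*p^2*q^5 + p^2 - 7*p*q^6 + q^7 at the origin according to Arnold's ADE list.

A6

The Hessian of f at 0 is [[2, 0], [0, 0]] with rank 1, so corank 1. A Groebner basis of the Jacobian ideal J(f) in C{p,q} is {q^6, p}; counting standard monomials gives mu = 6. Corank 1: A-series; mu = 6 gives A_6.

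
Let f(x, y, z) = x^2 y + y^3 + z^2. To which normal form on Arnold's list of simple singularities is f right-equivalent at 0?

D4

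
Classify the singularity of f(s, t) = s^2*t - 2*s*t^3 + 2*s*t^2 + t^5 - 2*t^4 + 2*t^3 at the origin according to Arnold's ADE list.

The Hessian of f at 0 has rank 0. Corank 2; j^3 = t*(s^2 + 2*s*t + 2*t^2) splits into three distinct lines over C (the quadratic factor has nonzero discriminant), so D_4.

D_4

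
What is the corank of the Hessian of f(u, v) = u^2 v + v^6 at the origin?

2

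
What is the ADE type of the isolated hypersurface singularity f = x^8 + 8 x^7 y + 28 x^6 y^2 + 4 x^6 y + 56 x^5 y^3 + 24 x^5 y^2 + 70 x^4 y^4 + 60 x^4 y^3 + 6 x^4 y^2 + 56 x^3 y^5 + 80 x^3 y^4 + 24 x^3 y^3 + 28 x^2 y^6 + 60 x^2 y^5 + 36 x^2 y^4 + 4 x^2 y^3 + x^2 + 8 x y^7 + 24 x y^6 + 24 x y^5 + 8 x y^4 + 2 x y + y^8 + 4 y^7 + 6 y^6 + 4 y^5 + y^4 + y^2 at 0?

The Hessian of f at 0 has rank 1. Corank 1: A-series; mu = 3 gives A_3.

A_3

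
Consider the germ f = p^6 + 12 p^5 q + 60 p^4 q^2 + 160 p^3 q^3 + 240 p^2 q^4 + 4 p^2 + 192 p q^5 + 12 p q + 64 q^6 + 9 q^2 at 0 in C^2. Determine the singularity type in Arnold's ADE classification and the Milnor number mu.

Type A_{5}, Milnor number mu = 5.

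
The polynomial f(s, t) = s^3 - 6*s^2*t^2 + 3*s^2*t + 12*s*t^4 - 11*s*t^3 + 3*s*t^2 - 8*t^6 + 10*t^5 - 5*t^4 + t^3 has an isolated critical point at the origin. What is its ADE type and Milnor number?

The Hessian of f at 0 is [[0, 0], [0, 0]] with rank 0, so corank 2. A Groebner basis of the Jacobian ideal J(f) in C{s,t} is {-s^2/4 - s*t/2 + t^4 - t^3/12 - t^2/4, s^3 - 7*s^2/4 - 7*s*t/2 + 5*t^3/12 - 7*t^2/4, s^2*t + 13*s^2/12 + 13*s*t/6 - 23*t^3/36 + 13*t^2/12, -s^2/2 + s*t^2 - s*t + 5*t^3/6 - t^2/2}; counting standard monomials gives mu = 7. Corank 2; j^3 = (s + t)^3 is a perfect cube, so E-series; the 4-jet and mu = 7 give E_7.

Type E7, Milnor number mu = 7.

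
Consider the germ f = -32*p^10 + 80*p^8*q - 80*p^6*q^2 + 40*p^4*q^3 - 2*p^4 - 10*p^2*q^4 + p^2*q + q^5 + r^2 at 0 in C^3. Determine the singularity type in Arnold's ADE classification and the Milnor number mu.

Type D_{6}, Milnor number mu = 6.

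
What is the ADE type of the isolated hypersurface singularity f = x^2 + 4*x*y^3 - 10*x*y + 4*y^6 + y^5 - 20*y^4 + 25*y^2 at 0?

The Hessian of f at 0 is [[2, -10], [-10, 50]] with rank 1, so corank 1. A Groebner basis of the Jacobian ideal J(f) in C{x,y} is {x/2 + y^3 - 5*y/2, x^2 - 25*y^2, x*y - 5*y^2}; counting standard monomials gives mu = 4. Corank 1: A-series; mu = 4 gives A_4.

A4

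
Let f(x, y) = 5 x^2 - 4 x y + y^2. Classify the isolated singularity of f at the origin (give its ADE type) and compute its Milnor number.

The Hessian of f at 0 is [[10, -4], [-4, 2]] with rank 2, so corank 0. A Groebner basis of the Jacobian ideal J(f) in C{x,y} is {x, y}; counting standard monomials gives mu = 1. Corank 0: nondegenerate Morse point, so A_1.

Type A1, Milnor number mu = 1.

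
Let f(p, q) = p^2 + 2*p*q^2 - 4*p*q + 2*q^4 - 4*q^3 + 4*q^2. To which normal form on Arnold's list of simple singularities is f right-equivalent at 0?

A_{3}

The Hessian of f at 0 has rank 1. Corank 1: A-series; mu = 3 gives A_3.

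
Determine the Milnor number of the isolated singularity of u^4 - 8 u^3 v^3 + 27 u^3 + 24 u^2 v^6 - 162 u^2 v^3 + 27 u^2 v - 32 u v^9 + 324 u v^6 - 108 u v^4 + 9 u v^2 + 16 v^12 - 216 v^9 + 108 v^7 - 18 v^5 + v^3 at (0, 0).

6

The Hessian of f at 0 has rank 0. Corank 2; j^3 = (3*u + v)^3 is a perfect cube, so E-series; the 4-jet and mu = 6 give E_6.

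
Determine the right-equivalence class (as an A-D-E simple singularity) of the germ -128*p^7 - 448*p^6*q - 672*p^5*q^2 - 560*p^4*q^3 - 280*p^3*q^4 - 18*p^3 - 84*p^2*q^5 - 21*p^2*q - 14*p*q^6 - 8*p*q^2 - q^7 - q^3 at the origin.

The Hessian of f at 0 has rank 0. Corank 2; j^3 = -(2*p + q)*(3*p + q)^2 has shape L^2 M (L != M), so D-series; mu = 8 gives D_8.

D_{8}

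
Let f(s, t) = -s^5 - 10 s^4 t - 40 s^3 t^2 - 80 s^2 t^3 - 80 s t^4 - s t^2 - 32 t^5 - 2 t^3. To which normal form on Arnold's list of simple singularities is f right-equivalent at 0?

D_{6}

The Hessian of f at 0 has rank 0. Corank 2; j^3 = -t^2*(s + 2*t) has shape L^2 M (L != M), so D-series; mu = 6 gives D_6.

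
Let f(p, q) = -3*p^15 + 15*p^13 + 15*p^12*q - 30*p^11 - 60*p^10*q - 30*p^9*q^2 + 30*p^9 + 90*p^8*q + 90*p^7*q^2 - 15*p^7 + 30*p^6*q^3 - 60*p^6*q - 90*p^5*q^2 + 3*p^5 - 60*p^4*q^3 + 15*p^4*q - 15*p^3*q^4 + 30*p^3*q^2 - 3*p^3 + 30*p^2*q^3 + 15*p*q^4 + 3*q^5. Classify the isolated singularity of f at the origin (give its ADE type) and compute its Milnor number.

Type E_{8}, Milnor number mu = 8.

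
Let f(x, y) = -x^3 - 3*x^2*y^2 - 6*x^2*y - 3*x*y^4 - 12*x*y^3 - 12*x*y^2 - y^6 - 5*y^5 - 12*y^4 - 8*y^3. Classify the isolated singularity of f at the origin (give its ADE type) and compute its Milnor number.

The Hessian of f at 0 is [[0, 0], [0, 0]] with rank 0, so corank 2. A Groebner basis of the Jacobian ideal J(f) in C{x,y} is {y^4, x^3 + 6*x^2*y - 6*x^2 - 24*x*y - 16*y^3 - 24*y^2, x^2/2 + x*y^2 + 2*x*y + 2*y^3 + 2*y^2}; counting standard monomials gives mu = 8. Corank 2; j^3 = -(x + 2*y)^3 is a perfect cube, so E-series; the 5-jet and mu = 8 give E_8.

Type E_{8}, Milnor number mu = 8.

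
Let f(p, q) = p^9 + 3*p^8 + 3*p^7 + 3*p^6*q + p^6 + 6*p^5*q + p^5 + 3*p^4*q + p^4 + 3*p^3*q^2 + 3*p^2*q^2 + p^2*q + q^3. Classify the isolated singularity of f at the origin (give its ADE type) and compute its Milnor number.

Type D_4, Milnor number mu = 4.

The Hessian of f at 0 has rank 0. Corank 2; j^3 = q*(p^2 + q^2) splits into three distinct lines over C (the quadratic factor has nonzero discriminant), so D_4.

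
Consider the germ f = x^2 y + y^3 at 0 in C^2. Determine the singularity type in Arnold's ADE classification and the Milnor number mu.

Type D_4, Milnor number mu = 4.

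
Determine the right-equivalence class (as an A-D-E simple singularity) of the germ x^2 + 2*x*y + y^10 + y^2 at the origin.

The Hessian of f at 0 is [[2, 2], [2, 2]] with rank 1, so corank 1. A Groebner basis of the Jacobian ideal J(f) in C{x,y} is {y^9, x + y}; counting standard monomials gives mu = 9. Corank 1: A-series; mu = 9 gives A_9.

A9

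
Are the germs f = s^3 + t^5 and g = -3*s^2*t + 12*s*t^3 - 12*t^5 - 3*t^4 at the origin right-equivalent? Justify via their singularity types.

No.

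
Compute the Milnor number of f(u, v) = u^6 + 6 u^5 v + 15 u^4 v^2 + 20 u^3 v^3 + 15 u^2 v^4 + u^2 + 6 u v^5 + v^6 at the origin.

5

The Hessian of f at 0 is [[2, 0], [0, 0]] with rank 1, so corank 1. A Groebner basis of the Jacobian ideal J(f) in C{u,v} is {v^5, u}; counting standard monomials gives mu = 5. Corank 1: A-series; mu = 5 gives A_5.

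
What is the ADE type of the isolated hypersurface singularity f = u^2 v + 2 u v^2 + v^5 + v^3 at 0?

D_{6}

The Hessian of f at 0 is [[0, 0], [0, 0]] with rank 0, so corank 2. A Groebner basis of the Jacobian ideal J(f) in C{u,v} is {u^2/5 + v^4 - v^2/5, u^3 + v^3, u*v + v^2}; counting standard monomials gives mu = 6. Corank 2; j^3 = v*(u + v)^2 has shape L^2 M (L != M), so D-series; mu = 6 gives D_6.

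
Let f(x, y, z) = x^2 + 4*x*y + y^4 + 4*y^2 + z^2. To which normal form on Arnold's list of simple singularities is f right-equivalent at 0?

A_{3}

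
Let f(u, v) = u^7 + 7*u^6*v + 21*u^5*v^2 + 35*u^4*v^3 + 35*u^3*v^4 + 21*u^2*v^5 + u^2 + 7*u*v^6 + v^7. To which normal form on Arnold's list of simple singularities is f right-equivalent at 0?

A_{6}

The Hessian of f at 0 is [[2, 0], [0, 0]] with rank 1, so corank 1. A Groebner basis of the Jacobian ideal J(f) in C{u,v} is {v^6, u}; counting standard monomials gives mu = 6. Corank 1: A-series; mu = 6 gives A_6.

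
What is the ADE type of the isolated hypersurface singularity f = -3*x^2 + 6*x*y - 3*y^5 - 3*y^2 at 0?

A_{4}

The Hessian of f at 0 is [[-6, 6], [6, -6]] with rank 1, so corank 1. A Groebner basis of the Jacobian ideal J(f) in C{x,y} is {y^4, x - y}; counting standard monomials gives mu = 4. Corank 1: A-series; mu = 4 gives A_4.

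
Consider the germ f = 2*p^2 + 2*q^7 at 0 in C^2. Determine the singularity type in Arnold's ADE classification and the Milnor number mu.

Type A_6, Milnor number mu = 6.

The Hessian of f at 0 is [[4, 0], [0, 0]] with rank 1, so corank 1. A Groebner basis of the Jacobian ideal J(f) in C{p,q} is {q^6, p}; counting standard monomials gives mu = 6. Corank 1: A-series; mu = 6 gives A_6.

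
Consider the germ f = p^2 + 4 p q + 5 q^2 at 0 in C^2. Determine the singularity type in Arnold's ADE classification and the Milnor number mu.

Type A_1, Milnor number mu = 1.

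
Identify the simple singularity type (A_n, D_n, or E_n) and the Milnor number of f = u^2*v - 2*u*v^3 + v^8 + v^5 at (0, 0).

The Hessian of f at 0 is [[0, 0], [0, 0]] with rank 0, so corank 2. A Groebner basis of the Jacobian ideal J(f) in C{u,v} is {u^4, u^3*v + u^2/8 - u*v^2/8, -u^3 + u^2*v^2, -u*v + v^3}; counting standard monomials gives mu = 9. Corank 2; j^3 = u^2*v has shape L^2 M (L != M), so D-series; mu = 9 gives D_9.

Type D_9, Milnor number mu = 9.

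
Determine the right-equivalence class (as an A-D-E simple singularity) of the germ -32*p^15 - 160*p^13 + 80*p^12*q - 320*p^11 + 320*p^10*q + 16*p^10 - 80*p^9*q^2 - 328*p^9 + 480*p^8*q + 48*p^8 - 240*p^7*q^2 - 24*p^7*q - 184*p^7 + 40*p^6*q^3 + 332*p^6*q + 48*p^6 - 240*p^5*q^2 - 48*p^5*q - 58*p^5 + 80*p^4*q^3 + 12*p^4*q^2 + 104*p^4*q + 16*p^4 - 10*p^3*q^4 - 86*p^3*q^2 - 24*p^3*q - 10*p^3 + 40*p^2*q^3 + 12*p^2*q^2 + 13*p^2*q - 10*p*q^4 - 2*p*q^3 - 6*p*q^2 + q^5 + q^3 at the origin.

D_4

The Hessian of f at 0 has rank 0. Corank 2; j^3 = -(2*p - q)*(5*p^2 - 4*p*q + q^2) splits into three distinct lines over C (the quadratic factor has nonzero discriminant), so D_4.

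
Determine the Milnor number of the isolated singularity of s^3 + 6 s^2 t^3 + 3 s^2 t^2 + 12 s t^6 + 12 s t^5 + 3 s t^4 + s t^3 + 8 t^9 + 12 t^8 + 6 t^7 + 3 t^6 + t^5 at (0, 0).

7

The Hessian of f at 0 is [[0, 0], [0, 0]] with rank 0, so corank 2. A Groebner basis of the Jacobian ideal J(f) in C{s,t} is {-s^2 + t^4 - t^3/3, s^3, s^2*t + s^2/3 + t^3/9, s^2 + s*t^2 + t^3/3}; counting standard monomials gives mu = 7. Corank 2; j^3 = s^3 is a perfect cube, so E-series; the 4-jet and mu = 7 give E_7.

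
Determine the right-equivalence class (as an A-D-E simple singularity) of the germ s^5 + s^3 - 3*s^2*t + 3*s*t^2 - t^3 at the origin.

E_{8}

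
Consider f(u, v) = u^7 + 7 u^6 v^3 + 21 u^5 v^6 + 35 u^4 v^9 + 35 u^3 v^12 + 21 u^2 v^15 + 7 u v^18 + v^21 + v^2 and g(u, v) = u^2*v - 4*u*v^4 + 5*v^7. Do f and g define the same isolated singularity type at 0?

No.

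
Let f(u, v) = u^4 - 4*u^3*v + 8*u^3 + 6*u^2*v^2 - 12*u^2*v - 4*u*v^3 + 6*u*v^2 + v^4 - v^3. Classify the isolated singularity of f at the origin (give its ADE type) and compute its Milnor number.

The Hessian of f at 0 is [[0, 0], [0, 0]] with rank 0, so corank 2. A Groebner basis of the Jacobian ideal J(f) in C{u,v} is {v^4, u*v^2 - 2*v^3/3, u^2 - u*v + v^2/4}; counting standard monomials gives mu = 6. Corank 2; j^3 = (2*u - v)^3 is a perfect cube, so E-series; the 4-jet and mu = 6 give E_6.

Type E_{6}, Milnor number mu = 6.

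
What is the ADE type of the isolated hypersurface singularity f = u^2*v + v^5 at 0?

The Hessian of f at 0 is [[0, 0], [0, 0]] with rank 0, so corank 2. A Groebner basis of the Jacobian ideal J(f) in C{u,v} is {u^2/5 + v^4, u^3, u*v}; counting standard monomials gives mu = 6. Corank 2; j^3 = u^2*v has shape L^2 M (L != M), so D-series; mu = 6 gives D_6.

D_6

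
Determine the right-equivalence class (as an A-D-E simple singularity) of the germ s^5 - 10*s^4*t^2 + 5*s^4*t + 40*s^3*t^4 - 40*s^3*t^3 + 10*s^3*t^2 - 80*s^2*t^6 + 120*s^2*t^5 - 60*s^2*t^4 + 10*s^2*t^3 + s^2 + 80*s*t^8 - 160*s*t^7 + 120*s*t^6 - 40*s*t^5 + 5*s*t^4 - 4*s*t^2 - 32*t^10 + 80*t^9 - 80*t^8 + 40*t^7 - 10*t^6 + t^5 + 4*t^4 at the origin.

A_4

The Hessian of f at 0 has rank 1. Corank 1: A-series; mu = 4 gives A_4.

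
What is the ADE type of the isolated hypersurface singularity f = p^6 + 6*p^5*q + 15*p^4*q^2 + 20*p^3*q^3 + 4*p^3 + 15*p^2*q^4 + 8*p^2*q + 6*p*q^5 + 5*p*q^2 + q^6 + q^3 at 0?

D_{7}

The Hessian of f at 0 has rank 0. Corank 2; j^3 = (p + q)*(2*p + q)^2 has shape L^2 M (L != M), so D-series; mu = 7 gives D_7.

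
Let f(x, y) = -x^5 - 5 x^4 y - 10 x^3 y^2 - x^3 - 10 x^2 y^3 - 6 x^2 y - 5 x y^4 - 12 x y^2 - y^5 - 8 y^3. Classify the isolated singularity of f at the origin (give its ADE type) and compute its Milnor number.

The Hessian of f at 0 is [[0, 0], [0, 0]] with rank 0, so corank 2. A Groebner basis of the Jacobian ideal J(f) in C{x,y} is {y^5, x*y^3 + 7*y^4/4, x^2 + 4*x*y + 4*y^2}; counting standard monomials gives mu = 8. Corank 2; j^3 = -(x + 2*y)^3 is a perfect cube, so E-series; the 5-jet and mu = 8 give E_8.

Type E_{8}, Milnor number mu = 8.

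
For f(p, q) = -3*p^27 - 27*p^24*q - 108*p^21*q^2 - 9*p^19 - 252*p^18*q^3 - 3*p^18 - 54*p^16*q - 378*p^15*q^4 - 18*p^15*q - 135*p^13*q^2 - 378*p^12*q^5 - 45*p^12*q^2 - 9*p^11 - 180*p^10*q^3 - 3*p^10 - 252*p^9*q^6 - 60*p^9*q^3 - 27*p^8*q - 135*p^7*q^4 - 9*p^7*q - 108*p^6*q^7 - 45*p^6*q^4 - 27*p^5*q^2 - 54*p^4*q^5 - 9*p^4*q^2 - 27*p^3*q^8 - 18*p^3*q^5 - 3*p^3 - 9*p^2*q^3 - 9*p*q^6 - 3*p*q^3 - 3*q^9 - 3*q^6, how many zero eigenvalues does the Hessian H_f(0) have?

2

The Hessian at 0 is [[0, 0], [0, 0]] of rank 0; hence corank 2.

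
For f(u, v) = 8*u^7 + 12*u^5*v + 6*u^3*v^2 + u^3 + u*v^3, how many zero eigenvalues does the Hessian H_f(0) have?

2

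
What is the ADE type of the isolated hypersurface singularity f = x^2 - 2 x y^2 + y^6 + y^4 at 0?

The Hessian of f at 0 has rank 1. Corank 1: A-series; mu = 5 gives A_5.

A_{5}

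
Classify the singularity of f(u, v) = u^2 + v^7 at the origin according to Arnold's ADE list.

A_6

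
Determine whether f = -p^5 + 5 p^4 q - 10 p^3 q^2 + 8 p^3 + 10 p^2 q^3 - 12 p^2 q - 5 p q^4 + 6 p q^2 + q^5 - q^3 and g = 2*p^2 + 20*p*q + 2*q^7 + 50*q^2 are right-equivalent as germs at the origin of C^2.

No.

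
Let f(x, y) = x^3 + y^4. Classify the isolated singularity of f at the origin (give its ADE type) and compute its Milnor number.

Type E6, Milnor number mu = 6.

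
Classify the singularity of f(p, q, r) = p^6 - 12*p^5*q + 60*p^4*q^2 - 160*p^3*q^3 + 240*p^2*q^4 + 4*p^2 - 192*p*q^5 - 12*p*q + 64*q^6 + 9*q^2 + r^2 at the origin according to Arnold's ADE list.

A5

The Hessian of f at 0 is [[8, -12, 0], [-12, 18, 0], [0, 0, 2]] with rank 2, so corank 1. A Groebner basis of the Jacobian ideal J(f) in C{p,q,r} is {q^5, p - 3*q/2, r}; counting standard monomials gives mu = 5. Corank 1: A-series; mu = 5 gives A_5.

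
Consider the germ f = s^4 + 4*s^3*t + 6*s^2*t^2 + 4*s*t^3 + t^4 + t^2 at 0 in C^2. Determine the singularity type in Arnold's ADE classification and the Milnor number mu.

Type A3, Milnor number mu = 3.

The Hessian of f at 0 has rank 1. Corank 1: A-series; mu = 3 gives A_3.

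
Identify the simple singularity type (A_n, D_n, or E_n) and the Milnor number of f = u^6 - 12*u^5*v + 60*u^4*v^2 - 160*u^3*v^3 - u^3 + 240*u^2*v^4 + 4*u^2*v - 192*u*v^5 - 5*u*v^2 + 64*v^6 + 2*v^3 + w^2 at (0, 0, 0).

Type D_7, Milnor number mu = 7.

The Hessian of f at 0 has rank 1. Corank 2; j^3 = -(u - 2*v)*(u - v)^2 has shape L^2 M (L != M), so D-series; mu = 7 gives D_7.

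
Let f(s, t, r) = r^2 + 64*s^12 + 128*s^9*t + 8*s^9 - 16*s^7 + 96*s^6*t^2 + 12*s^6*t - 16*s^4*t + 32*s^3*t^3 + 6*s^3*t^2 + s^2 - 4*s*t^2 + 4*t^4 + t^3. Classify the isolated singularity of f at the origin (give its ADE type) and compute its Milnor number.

The Hessian of f at 0 has rank 2. Corank 1: A-series; mu = 2 gives A_2.

Type A_{2}, Milnor number mu = 2.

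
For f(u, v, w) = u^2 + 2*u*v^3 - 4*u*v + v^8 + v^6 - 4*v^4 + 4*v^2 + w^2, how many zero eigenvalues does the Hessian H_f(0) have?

The Hessian at 0 is [[2, -4, 0], [-4, 8, 0], [0, 0, 2]] of rank 2; hence corank 1.

1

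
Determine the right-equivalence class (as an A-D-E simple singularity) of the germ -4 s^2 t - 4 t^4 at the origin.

The Hessian of f at 0 has rank 0. Corank 2; j^3 = -4*s^2*t has shape L^2 M (L != M), so D-series; mu = 5 gives D_5.

D_{5}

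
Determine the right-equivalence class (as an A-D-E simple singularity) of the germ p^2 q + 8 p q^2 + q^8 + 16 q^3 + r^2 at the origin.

D_{9}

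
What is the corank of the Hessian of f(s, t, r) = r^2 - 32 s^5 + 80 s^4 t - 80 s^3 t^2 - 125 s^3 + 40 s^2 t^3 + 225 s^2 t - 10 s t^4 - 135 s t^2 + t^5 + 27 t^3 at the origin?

2

The Hessian at 0 is [[0, 0, 0], [0, 0, 0], [0, 0, 2]] of rank 1; hence corank 2.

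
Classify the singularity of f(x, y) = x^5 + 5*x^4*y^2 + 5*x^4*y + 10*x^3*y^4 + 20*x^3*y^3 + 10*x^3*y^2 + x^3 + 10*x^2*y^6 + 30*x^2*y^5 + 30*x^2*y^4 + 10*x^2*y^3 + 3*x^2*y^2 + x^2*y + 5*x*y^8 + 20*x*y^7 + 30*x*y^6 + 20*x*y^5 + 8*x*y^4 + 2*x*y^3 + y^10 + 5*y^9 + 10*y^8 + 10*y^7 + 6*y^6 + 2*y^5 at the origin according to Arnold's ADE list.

D_{6}

The Hessian of f at 0 is [[0, 0], [0, 0]] with rank 0, so corank 2. A Groebner basis of the Jacobian ideal J(f) in C{x,y} is {x^3, x^2*y, -x^2/4 + x*y^2, 5*x^2/4 + x*y + y^3}; counting standard monomials gives mu = 6. Corank 2; j^3 = x^2*(x + y) has shape L^2 M (L != M), so D-series; mu = 6 gives D_6.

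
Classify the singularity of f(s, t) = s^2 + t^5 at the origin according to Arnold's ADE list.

A_{4}

The Hessian of f at 0 has rank 1. Corank 1: A-series; mu = 4 gives A_4.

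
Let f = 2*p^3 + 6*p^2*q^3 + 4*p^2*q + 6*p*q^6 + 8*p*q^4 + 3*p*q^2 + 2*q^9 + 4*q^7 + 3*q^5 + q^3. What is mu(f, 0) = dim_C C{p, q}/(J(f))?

The Hessian of f at 0 is [[0, 0], [0, 0]] with rank 0, so corank 2. A Groebner basis of the Jacobian ideal J(f) in C{p,q} is {q^3, p^2 - 3*q^2/2, p*q + 3*q^2/2}; counting standard monomials gives mu = 4. Corank 2; j^3 = (p + q)*(2*p^2 + 2*p*q + q^2) splits into three distinct lines over C (the quadratic factor has nonzero discriminant), so D_4.

4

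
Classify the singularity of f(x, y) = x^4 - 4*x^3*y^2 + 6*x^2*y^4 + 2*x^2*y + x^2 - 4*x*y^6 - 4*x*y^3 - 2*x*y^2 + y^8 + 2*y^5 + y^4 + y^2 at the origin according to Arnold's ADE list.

The Hessian of f at 0 has rank 2. Corank 0: nondegenerate Morse point, so A_1.

A1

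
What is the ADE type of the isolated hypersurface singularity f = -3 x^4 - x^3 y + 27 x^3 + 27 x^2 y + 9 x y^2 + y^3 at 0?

The Hessian of f at 0 is [[0, 0], [0, 0]] with rank 0, so corank 2. A Groebner basis of the Jacobian ideal J(f) in C{x,y} is {19683*x^2 + 13122*x*y + y^4 + 27*y^3 + 2187*y^2, x^3 - 27*x^2 - 18*x*y - 3*y^2, x^2*y + 81*x^2 + 54*x*y + 9*y^2, -162*x^2 + x*y^2 - 108*x*y + y^3/9 - 18*y^2}; counting standard monomials gives mu = 7. Corank 2; j^3 = (3*x + y)^3 is a perfect cube, so E-series; the 4-jet and mu = 7 give E_7.

E7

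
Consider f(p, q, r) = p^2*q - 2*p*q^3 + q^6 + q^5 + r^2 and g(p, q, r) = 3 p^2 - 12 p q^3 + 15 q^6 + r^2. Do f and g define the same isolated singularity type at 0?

The Hessian of f at 0 has rank 1. Corank 2; j^3 = p^2*q has shape L^2 M (L != M), so D-series; mu = 7 gives D_7. The Hessian of g at 0 has rank 2. Corank 1: A-series; mu = 5 gives A_5. f is D_7 but g is A_5, hence not right-equivalent.

No.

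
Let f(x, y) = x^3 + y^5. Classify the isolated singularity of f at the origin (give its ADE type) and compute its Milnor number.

The Hessian of f at 0 has rank 0. Corank 2; j^3 = x^3 is a perfect cube, so E-series; the 5-jet and mu = 8 give E_8.

Type E8, Milnor number mu = 8.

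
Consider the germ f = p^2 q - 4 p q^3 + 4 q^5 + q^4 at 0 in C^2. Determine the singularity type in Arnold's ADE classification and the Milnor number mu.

The Hessian of f at 0 is [[0, 0], [0, 0]] with rank 0, so corank 2. A Groebner basis of the Jacobian ideal J(f) in C{p,q} is {p*q^2, -p*q/2 + q^3, p^2 + 2*p*q}; counting standard monomials gives mu = 5. Corank 2; j^3 = p^2*q has shape L^2 M (L != M), so D-series; mu = 5 gives D_5.

Type D_{5}, Milnor number mu = 5.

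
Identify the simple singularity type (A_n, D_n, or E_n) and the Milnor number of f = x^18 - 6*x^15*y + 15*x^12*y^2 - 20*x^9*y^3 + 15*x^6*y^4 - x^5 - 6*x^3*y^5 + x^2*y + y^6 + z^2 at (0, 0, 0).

Type D7, Milnor number mu = 7.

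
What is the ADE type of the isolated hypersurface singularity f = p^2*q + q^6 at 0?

D7

The Hessian of f at 0 has rank 0. Corank 2; j^3 = p^2*q has shape L^2 M (L != M), so D-series; mu = 7 gives D_7.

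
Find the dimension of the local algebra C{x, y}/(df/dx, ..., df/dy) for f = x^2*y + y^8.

9

The Hessian of f at 0 is [[0, 0], [0, 0]] with rank 0, so corank 2. A Groebner basis of the Jacobian ideal J(f) in C{x,y} is {x^2/8 + y^7, x^3, x*y}; counting standard monomials gives mu = 9. Corank 2; j^3 = x^2*y has shape L^2 M (L != M), so D-series; mu = 9 gives D_9.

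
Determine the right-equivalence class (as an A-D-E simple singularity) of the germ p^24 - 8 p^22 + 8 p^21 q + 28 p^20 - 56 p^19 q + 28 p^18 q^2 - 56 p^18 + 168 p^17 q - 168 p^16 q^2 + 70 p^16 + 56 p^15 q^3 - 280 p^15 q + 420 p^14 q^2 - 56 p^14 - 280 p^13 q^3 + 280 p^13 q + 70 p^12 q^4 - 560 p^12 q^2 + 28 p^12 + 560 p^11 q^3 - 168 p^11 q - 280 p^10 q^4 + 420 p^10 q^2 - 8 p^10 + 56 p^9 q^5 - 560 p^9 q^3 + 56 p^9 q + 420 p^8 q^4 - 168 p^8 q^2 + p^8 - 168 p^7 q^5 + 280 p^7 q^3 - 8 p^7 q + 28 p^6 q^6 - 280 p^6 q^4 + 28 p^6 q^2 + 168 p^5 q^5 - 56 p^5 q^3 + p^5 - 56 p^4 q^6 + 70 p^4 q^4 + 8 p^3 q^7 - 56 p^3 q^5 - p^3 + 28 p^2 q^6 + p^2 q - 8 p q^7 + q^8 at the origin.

D_9

The Hessian of f at 0 is [[0, 0], [0, 0]] with rank 0, so corank 2. A Groebner basis of the Jacobian ideal J(f) in C{p,q} is {p*q/8 + q^7, p*q^2, p^2 - p*q}; counting standard monomials gives mu = 9. Corank 2; j^3 = -p^2*(p - q) has shape L^2 M (L != M), so D-series; mu = 9 gives D_9.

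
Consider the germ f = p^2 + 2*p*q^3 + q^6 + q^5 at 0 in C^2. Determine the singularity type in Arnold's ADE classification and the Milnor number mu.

Type A_4, Milnor number mu = 4.

The Hessian of f at 0 is [[2, 0], [0, 0]] with rank 1, so corank 1. A Groebner basis of the Jacobian ideal J(f) in C{p,q} is {p + q^3, p^2, p*q}; counting standard monomials gives mu = 4. Corank 1: A-series; mu = 4 gives A_4.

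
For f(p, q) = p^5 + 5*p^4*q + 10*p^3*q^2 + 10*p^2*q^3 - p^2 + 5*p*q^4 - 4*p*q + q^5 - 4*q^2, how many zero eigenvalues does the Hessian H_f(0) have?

1

Hessian at 0 has rank 1.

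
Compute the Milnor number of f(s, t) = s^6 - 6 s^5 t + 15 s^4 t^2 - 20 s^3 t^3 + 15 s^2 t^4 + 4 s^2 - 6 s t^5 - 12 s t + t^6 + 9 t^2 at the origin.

5

The Hessian of f at 0 has rank 1. Corank 1: A-series; mu = 5 gives A_5.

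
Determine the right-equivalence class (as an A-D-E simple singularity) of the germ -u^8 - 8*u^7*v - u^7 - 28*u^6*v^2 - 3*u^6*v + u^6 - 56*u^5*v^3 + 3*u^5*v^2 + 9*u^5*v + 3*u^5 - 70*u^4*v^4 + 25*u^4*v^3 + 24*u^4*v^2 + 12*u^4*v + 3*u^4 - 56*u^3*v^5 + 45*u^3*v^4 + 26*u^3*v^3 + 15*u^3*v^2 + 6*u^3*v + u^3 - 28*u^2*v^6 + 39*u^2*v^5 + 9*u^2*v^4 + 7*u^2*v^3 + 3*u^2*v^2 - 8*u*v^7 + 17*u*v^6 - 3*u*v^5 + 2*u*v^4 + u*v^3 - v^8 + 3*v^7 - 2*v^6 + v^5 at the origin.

The Hessian of f at 0 has rank 0. Corank 2; j^3 = u^3 is a perfect cube, so E-series; the 4-jet and mu = 7 give E_7.

E_{7}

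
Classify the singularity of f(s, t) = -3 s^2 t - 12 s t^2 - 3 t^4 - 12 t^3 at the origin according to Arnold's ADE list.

D5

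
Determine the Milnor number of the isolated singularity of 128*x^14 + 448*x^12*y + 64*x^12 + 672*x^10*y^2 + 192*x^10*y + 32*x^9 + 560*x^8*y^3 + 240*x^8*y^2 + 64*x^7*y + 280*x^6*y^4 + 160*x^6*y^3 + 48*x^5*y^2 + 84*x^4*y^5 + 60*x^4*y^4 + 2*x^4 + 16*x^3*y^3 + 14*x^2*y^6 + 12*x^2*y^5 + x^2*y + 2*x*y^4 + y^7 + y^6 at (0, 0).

The Hessian of f at 0 has rank 0. Corank 2; j^3 = x^2*y has shape L^2 M (L != M), so D-series; mu = 7 gives D_7.

7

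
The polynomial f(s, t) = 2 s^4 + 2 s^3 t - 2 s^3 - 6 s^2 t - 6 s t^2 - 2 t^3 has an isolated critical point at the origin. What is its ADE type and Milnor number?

Type E_7, Milnor number mu = 7.

The Hessian of f at 0 has rank 0. Corank 2; j^3 = -2*(s + t)^3 is a perfect cube, so E-series; the 4-jet and mu = 7 give E_7.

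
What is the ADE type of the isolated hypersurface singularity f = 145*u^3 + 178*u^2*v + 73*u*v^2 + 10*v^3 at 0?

D4

The Hessian of f at 0 is [[0, 0], [0, 0]] with rank 0, so corank 2. A Groebner basis of the Jacobian ideal J(f) in C{u,v} is {v^3, u^2 - 11*v^2/71, u*v + 28*v^2/71}; counting standard monomials gives mu = 4. Corank 2; j^3 = (5*u + 2*v)*(29*u^2 + 24*u*v + 5*v^2) splits into three distinct lines over C (the quadratic factor has nonzero discriminant), so D_4.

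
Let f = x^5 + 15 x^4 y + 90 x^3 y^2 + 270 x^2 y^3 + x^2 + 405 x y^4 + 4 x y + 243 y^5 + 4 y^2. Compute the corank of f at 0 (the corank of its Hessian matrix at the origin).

1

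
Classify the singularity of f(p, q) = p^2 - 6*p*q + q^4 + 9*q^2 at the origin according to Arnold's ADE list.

The Hessian of f at 0 has rank 1. Corank 1: A-series; mu = 3 gives A_3.

A3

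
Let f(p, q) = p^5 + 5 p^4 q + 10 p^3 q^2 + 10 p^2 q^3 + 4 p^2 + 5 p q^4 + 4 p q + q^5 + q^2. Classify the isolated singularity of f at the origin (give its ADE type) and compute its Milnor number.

Type A_4, Milnor number mu = 4.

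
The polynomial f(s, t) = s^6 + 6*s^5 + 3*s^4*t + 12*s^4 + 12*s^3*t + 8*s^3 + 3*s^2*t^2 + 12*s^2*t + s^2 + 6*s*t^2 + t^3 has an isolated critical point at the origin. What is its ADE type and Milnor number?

The Hessian of f at 0 has rank 1. Corank 1: A-series; mu = 2 gives A_2.

Type A2, Milnor number mu = 2.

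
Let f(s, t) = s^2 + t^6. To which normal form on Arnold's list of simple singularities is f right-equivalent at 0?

The Hessian of f at 0 is [[2, 0], [0, 0]] with rank 1, so corank 1. A Groebner basis of the Jacobian ideal J(f) in C{s,t} is {t^5, s}; counting standard monomials gives mu = 5. Corank 1: A-series; mu = 5 gives A_5.

A_{5}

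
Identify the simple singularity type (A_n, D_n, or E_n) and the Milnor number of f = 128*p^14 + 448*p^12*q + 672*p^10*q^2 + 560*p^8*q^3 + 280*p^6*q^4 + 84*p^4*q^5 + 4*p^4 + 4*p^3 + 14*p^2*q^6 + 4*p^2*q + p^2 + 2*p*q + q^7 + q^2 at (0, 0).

Type A_6, Milnor number mu = 6.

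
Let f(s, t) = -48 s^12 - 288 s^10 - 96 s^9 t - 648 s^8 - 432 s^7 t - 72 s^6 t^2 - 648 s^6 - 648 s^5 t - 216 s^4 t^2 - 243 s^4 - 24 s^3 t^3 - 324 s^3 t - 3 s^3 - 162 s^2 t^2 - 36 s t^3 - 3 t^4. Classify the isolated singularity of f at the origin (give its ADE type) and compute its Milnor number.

Type E_6, Milnor number mu = 6.

The Hessian of f at 0 has rank 0. Corank 2; j^3 = -3*s^3 is a perfect cube, so E-series; the 4-jet and mu = 6 give E_6.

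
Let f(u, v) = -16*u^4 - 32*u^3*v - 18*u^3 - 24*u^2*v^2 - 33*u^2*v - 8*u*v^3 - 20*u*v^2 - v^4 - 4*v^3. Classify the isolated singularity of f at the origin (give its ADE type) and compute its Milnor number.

Type D5, Milnor number mu = 5.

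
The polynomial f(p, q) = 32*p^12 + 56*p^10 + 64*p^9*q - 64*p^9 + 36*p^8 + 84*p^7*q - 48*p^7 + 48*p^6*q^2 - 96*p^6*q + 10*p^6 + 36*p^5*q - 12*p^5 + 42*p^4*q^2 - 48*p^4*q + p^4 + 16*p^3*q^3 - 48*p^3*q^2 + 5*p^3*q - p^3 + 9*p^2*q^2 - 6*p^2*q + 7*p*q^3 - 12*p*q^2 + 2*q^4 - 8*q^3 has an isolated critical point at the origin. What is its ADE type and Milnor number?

The Hessian of f at 0 has rank 0. Corank 2; j^3 = -(p + 2*q)^3 is a perfect cube, so E-series; the 4-jet and mu = 7 give E_7.

Type E7, Milnor number mu = 7.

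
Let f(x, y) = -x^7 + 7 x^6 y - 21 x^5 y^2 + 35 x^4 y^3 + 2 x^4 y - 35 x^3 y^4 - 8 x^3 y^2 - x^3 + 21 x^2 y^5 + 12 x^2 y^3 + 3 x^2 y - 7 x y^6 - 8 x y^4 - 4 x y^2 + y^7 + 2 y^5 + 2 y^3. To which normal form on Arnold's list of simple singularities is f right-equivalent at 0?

D_{4}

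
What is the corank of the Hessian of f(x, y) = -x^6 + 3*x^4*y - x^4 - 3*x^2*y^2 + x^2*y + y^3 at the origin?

2

The Hessian at 0 is [[0, 0], [0, 0]] of rank 0; hence corank 2.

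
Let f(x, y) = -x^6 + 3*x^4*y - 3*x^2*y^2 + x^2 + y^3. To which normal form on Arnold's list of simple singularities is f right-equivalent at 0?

A_2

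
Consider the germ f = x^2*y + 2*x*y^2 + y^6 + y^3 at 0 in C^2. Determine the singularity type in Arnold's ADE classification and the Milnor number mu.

The Hessian of f at 0 has rank 0. Corank 2; j^3 = y*(x + y)^2 has shape L^2 M (L != M), so D-series; mu = 7 gives D_7.

Type D_7, Milnor number mu = 7.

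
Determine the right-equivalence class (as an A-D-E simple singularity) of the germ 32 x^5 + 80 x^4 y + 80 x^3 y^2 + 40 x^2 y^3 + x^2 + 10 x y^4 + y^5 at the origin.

A4

The Hessian of f at 0 has rank 1. Corank 1: A-series; mu = 4 gives A_4.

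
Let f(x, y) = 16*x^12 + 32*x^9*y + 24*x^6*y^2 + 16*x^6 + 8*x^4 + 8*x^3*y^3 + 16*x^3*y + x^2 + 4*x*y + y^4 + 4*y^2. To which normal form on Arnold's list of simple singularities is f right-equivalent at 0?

The Hessian of f at 0 has rank 1. Corank 1: A-series; mu = 3 gives A_3.

A_3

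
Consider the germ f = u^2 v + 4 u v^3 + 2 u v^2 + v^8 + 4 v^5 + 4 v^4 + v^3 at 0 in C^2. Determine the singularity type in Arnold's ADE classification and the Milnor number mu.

Type D9, Milnor number mu = 9.

The Hessian of f at 0 has rank 0. Corank 2; j^3 = v*(u + v)^2 has shape L^2 M (L != M), so D-series; mu = 9 gives D_9.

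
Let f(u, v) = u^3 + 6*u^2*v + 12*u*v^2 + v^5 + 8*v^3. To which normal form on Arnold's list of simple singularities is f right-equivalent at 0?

The Hessian of f at 0 is [[0, 0], [0, 0]] with rank 0, so corank 2. A Groebner basis of the Jacobian ideal J(f) in C{u,v} is {v^4, u^2 + 4*u*v + 4*v^2}; counting standard monomials gives mu = 8. Corank 2; j^3 = (u + 2*v)^3 is a perfect cube, so E-series; the 5-jet and mu = 8 give E_8.

E_8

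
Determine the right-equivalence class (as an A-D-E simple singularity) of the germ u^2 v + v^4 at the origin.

The Hessian of f at 0 is [[0, 0], [0, 0]] with rank 0, so corank 2. A Groebner basis of the Jacobian ideal J(f) in C{u,v} is {u^3, u^2/4 + v^3, u*v}; counting standard monomials gives mu = 5. Corank 2; j^3 = u^2*v has shape L^2 M (L != M), so D-series; mu = 5 gives D_5.

D_5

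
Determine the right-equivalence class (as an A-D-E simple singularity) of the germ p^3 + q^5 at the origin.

The Hessian of f at 0 has rank 0. Corank 2; j^3 = p^3 is a perfect cube, so E-series; the 5-jet and mu = 8 give E_8.

E8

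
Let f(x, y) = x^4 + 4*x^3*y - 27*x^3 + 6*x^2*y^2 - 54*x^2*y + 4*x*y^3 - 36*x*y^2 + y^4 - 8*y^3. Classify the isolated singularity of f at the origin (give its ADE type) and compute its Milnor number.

The Hessian of f at 0 is [[0, 0], [0, 0]] with rank 0, so corank 2. A Groebner basis of the Jacobian ideal J(f) in C{x,y} is {y^4, x*y^2 + 7*y^3/9, x^2 + 4*x*y/3 + 4*y^2/9}; counting standard monomials gives mu = 6. Corank 2; j^3 = -(3*x + 2*y)^3 is a perfect cube, so E-series; the 4-jet and mu = 6 give E_6.

Type E_{6}, Milnor number mu = 6.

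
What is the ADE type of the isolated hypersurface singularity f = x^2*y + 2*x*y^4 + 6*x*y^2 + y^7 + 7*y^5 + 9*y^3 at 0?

D6

The Hessian of f at 0 has rank 0. Corank 2; j^3 = y*(x + 3*y)^2 has shape L^2 M (L != M), so D-series; mu = 6 gives D_6.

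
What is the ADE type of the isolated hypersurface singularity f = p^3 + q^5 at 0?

The Hessian of f at 0 has rank 0. Corank 2; j^3 = p^3 is a perfect cube, so E-series; the 5-jet and mu = 8 give E_8.

E_{8}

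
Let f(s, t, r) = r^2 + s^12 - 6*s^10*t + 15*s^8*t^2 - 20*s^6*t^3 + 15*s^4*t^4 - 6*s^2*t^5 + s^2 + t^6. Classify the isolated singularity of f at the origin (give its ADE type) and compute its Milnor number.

Type A_{5}, Milnor number mu = 5.

The Hessian of f at 0 is [[2, 0, 0], [0, 0, 0], [0, 0, 2]] with rank 2, so corank 1. A Groebner basis of the Jacobian ideal J(f) in C{s,t,r} is {t^5, s, r}; counting standard monomials gives mu = 5. Corank 1: A-series; mu = 5 gives A_5.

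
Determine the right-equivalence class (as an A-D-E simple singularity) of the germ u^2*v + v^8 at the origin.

D_{9}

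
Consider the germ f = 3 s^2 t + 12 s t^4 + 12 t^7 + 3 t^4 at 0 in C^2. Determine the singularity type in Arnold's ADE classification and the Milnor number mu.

Type D5, Milnor number mu = 5.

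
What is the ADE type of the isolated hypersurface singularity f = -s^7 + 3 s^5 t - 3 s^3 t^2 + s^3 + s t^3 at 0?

E7

The Hessian of f at 0 is [[0, 0], [0, 0]] with rank 0, so corank 2. A Groebner basis of the Jacobian ideal J(f) in C{s,t} is {s^3, s*t^2, 3*s^2 + t^3}; counting standard monomials gives mu = 7. Corank 2; j^3 = s^3 is a perfect cube, so E-series; the 4-jet and mu = 7 give E_7.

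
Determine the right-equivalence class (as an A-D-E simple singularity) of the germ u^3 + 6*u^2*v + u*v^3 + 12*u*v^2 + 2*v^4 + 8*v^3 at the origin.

The Hessian of f at 0 is [[0, 0], [0, 0]] with rank 0, so corank 2. A Groebner basis of the Jacobian ideal J(f) in C{u,v} is {u^3 + 6*u^2*v + 48*u^2 + 192*u*v + 192*v^2, -6*u^2 + u*v^2 - 24*u*v - 24*v^2, 3*u^2 + 12*u*v + v^3 + 12*v^2}; counting standard monomials gives mu = 7. Corank 2; j^3 = (u + 2*v)^3 is a perfect cube, so E-series; the 4-jet and mu = 7 give E_7.

E_{7}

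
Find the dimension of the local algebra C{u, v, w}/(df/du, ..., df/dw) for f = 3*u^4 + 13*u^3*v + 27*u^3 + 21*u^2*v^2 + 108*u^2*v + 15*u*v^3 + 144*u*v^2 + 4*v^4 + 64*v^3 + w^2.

The Hessian of f at 0 is [[0, 0, 0], [0, 0, 0], [0, 0, 2]] with rank 1, so corank 2. A Groebner basis of the Jacobian ideal J(f) in C{u,v,w} is {19683*u^2 + 52488*u*v + v^4 - 27*v^3 + 34992*v^2, u^3 + 756*u^2 + 2016*u*v + 4*v^3/3 + 1344*v^2, u^2*v - 405*u^2 - 1080*u*v - 11*v^3/9 - 720*v^2, 162*u^2 + u*v^2 + 432*u*v + 10*v^3/9 + 288*v^2, w}; counting standard monomials gives mu = 7. Corank 2; j^3 = (3*u + 4*v)^3 is a perfect cube, so E-series; the 4-jet and mu = 7 give E_7.

7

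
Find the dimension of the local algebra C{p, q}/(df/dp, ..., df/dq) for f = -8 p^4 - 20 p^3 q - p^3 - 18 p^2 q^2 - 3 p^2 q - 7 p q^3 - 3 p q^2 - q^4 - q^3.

7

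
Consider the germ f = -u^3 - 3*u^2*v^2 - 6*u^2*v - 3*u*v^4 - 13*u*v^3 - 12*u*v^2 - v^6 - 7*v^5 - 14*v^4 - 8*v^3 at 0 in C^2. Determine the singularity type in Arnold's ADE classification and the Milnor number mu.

Type E_{7}, Milnor number mu = 7.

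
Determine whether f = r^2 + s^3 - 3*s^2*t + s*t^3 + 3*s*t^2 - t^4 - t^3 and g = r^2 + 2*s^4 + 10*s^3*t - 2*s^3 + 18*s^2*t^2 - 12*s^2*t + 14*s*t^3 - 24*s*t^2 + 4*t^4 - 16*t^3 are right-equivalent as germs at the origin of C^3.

Yes.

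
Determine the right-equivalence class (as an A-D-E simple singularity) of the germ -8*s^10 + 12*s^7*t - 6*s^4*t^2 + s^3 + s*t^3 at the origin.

The Hessian of f at 0 is [[0, 0], [0, 0]] with rank 0, so corank 2. A Groebner basis of the Jacobian ideal J(f) in C{s,t} is {s^3, s*t^2, 3*s^2 + t^3}; counting standard monomials gives mu = 7. Corank 2; j^3 = s^3 is a perfect cube, so E-series; the 4-jet and mu = 7 give E_7.

E_{7}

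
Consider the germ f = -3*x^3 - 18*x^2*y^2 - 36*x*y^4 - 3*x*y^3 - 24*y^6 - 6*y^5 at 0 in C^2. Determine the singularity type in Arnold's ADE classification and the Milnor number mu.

Type E7, Milnor number mu = 7.

The Hessian of f at 0 has rank 0. Corank 2; j^3 = -3*x^3 is a perfect cube, so E-series; the 4-jet and mu = 7 give E_7.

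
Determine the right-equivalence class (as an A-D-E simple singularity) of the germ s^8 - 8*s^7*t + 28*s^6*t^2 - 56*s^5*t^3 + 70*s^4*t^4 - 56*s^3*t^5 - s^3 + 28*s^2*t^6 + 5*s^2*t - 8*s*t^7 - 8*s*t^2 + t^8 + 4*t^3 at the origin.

D9

The Hessian of f at 0 is [[0, 0], [0, 0]] with rank 0, so corank 2. A Groebner basis of the Jacobian ideal J(f) in C{s,t} is {s*t/8 + t^7 - t^2/4, s*t^2 - 2*t^3, s^2 - 3*s*t + 2*t^2}; counting standard monomials gives mu = 9. Corank 2; j^3 = -(s - 2*t)^2*(s - t) has shape L^2 M (L != M), so D-series; mu = 9 gives D_9.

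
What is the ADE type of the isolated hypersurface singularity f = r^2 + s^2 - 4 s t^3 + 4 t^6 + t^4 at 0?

A_{3}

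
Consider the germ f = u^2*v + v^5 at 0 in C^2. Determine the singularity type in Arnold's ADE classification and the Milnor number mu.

The Hessian of f at 0 has rank 0. Corank 2; j^3 = u^2*v has shape L^2 M (L != M), so D-series; mu = 6 gives D_6.

Type D_{6}, Milnor number mu = 6.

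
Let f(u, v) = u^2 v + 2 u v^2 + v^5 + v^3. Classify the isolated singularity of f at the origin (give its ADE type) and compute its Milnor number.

The Hessian of f at 0 is [[0, 0], [0, 0]] with rank 0, so corank 2. A Groebner basis of the Jacobian ideal J(f) in C{u,v} is {u^2/5 + v^4 - v^2/5, u^3 + v^3, u*v + v^2}; counting standard monomials gives mu = 6. Corank 2; j^3 = v*(u + v)^2 has shape L^2 M (L != M), so D-series; mu = 6 gives D_6.

Type D_6, Milnor number mu = 6.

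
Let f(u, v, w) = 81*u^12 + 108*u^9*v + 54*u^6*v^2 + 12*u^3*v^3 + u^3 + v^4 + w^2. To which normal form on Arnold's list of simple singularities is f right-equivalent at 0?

E_6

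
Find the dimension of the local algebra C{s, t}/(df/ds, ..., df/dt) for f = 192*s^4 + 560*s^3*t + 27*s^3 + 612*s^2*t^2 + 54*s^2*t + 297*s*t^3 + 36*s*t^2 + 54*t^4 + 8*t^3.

7

The Hessian of f at 0 has rank 0. Corank 2; j^3 = (3*s + 2*t)^3 is a perfect cube, so E-series; the 4-jet and mu = 7 give E_7.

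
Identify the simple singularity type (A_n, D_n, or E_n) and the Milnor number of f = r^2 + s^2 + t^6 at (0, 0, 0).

The Hessian of f at 0 is [[2, 0, 0], [0, 0, 0], [0, 0, 2]] with rank 2, so corank 1. A Groebner basis of the Jacobian ideal J(f) in C{s,t,r} is {t^5, s, r}; counting standard monomials gives mu = 5. Corank 1: A-series; mu = 5 gives A_5.

Type A_5, Milnor number mu = 5.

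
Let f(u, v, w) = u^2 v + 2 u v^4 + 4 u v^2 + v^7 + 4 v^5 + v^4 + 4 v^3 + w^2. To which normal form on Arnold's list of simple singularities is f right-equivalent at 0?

D_{5}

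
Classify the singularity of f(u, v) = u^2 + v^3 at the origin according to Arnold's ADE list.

A2

The Hessian of f at 0 is [[2, 0], [0, 0]] with rank 1, so corank 1. A Groebner basis of the Jacobian ideal J(f) in C{u,v} is {v^2, u}; counting standard monomials gives mu = 2. Corank 1: A-series; mu = 2 gives A_2.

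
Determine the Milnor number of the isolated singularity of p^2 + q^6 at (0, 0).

5

The Hessian of f at 0 is [[2, 0], [0, 0]] with rank 1, so corank 1. A Groebner basis of the Jacobian ideal J(f) in C{p,q} is {q^5, p}; counting standard monomials gives mu = 5. Corank 1: A-series; mu = 5 gives A_5.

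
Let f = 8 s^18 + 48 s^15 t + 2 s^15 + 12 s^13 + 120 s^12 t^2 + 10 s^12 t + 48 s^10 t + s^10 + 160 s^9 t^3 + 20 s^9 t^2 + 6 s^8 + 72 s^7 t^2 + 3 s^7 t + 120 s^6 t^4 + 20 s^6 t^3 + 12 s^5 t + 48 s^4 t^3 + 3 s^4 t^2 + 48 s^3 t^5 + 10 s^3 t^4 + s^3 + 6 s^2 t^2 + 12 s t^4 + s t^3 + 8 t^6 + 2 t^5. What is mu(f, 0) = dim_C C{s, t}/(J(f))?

The Hessian of f at 0 has rank 0. Corank 2; j^3 = s^3 is a perfect cube, so E-series; the 4-jet and mu = 7 give E_7.

7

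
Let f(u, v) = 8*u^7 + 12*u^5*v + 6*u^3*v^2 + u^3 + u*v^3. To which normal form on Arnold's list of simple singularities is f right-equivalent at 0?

E_{7}

The Hessian of f at 0 is [[0, 0], [0, 0]] with rank 0, so corank 2. A Groebner basis of the Jacobian ideal J(f) in C{u,v} is {u^3, u*v^2, 3*u^2 + v^3}; counting standard monomials gives mu = 7. Corank 2; j^3 = u^3 is a perfect cube, so E-series; the 4-jet and mu = 7 give E_7.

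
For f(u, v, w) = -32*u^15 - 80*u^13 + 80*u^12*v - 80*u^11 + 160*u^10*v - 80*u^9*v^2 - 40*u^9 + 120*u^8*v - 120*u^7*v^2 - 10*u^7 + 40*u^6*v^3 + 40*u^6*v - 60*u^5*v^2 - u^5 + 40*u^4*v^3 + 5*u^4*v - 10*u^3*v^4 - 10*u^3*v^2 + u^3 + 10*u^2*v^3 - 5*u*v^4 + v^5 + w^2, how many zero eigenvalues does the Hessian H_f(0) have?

2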